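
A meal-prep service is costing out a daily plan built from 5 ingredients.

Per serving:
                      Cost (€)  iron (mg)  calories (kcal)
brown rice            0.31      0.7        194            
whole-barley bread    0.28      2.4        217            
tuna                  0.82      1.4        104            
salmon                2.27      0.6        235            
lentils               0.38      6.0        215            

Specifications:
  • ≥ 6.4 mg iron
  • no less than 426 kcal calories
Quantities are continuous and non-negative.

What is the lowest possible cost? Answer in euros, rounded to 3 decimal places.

Let x1 = servings of brown rice, x2 = servings of whole-barley bread, x3 = servings of tuna, x4 = servings of salmon, x5 = servings of lentils.
Minimize 0.31x1 + 0.28x2 + 0.82x3 + 2.27x4 + 0.38x5 s.t.:
  0.7x1 + 2.4x2 + 1.4x3 + 0.6x4 + 6x5 ≥ 6.4   (iron)
  194x1 + 217x2 + 104x3 + 235x4 + 215x5 ≥ 426   (calories)
  x1, x2, x3, x4, x5 ≥ 0.
The optimal basis is {whole-barley bread, lentils}; brown rice, tuna, salmon drop out. There the iron and calories constraints are tight.
That vertex is x2 = 1.501, x5 = 0.4662.
Cost = 0.28·1.501 + 0.38·0.4662 = 0.59744.

€0.597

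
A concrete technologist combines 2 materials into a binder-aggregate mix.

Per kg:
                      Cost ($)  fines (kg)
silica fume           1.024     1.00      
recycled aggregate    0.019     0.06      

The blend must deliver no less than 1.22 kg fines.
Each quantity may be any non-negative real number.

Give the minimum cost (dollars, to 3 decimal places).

Let x1 = kg of silica fume, x2 = kg of recycled aggregate.
Minimize 1.024x1 + 0.019x2 s.t.:
  1x1 + 0.06x2 ≥ 1.22   (fines)
  x1, x2 ≥ 0.
The minimum-cost mix takes nothing from silica fume — only recycled aggregate. There the fines constraint is tight.
That vertex is x2 = 20.33.
Hence cost = 0.019·20.33 = $0.38627.

$0.386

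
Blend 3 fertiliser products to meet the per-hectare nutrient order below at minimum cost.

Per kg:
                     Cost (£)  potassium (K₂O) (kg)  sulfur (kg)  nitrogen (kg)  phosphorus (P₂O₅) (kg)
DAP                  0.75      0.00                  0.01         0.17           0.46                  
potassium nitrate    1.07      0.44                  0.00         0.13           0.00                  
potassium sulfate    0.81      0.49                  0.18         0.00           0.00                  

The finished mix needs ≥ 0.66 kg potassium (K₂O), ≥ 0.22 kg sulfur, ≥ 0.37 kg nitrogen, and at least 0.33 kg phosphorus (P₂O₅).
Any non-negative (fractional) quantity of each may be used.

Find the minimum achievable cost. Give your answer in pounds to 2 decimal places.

Let x1 = kg of DAP, x2 = kg of potassium nitrate, x3 = kg of potassium sulfate.
Minimize 0.75x1 + 1.07x2 + 0.81x3 s.t.:
  0.44x2 + 0.49x3 ≥ 0.66   (potassium (K₂O))
  0.01x1 + 0.18x3 ≥ 0.22   (sulfur)
  0.17x1 + 0.13x2 ≥ 0.37   (nitrogen)
  0.46x1 ≥ 0.33   (phosphorus (P₂O₅))
  x1, x2, x3 ≥ 0.
All 3 inputs are positive at the optimum. There the potassium (K₂O), sulfur, nitrogen constraints are tight.
That vertex is x1 = 1.977, x2 = 0.2612, x3 = 1.112.
Cost = 0.75·1.977 + 1.07·0.2612 + 0.81·1.112 = 2.6630.

£2.66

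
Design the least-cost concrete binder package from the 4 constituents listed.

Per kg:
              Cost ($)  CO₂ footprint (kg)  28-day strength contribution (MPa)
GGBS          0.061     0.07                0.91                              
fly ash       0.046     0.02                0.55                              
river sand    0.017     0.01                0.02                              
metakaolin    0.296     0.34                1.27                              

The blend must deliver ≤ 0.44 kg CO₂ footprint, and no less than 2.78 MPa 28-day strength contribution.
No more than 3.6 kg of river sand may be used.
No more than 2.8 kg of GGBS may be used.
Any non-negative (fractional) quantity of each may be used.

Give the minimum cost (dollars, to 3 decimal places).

$0.190

Let x1 = kg of GGBS, x2 = kg of fly ash, x3 = kg of river sand, x4 = kg of metakaolin.
Minimize 0.061x1 + 0.046x2 + 0.017x3 + 0.296x4 subject to:
  0.07x1 + 0.02x2 + 0.01x3 + 0.34x4 ≤ 0.44   (CO₂ footprint)
  0.91x1 + 0.55x2 + 0.02x3 + 1.27x4 ≥ 2.78   (28-day strength contribution)
  x3 ≤ 3.6
  x1 ≤ 2.8
  x1, x2, x3, x4 ≥ 0.
The minimum-cost mix takes nothing from river sand, metakaolin — only GGBS, fly ash. Binding constraints: 28-day strength contribution and the GGBS cap.
Optimal quantities: GGBS = 2.8 kg, fly ash = 0.4218 kg.
Objective = 0.061·2.8 + 0.046·0.4218 = 0.19020.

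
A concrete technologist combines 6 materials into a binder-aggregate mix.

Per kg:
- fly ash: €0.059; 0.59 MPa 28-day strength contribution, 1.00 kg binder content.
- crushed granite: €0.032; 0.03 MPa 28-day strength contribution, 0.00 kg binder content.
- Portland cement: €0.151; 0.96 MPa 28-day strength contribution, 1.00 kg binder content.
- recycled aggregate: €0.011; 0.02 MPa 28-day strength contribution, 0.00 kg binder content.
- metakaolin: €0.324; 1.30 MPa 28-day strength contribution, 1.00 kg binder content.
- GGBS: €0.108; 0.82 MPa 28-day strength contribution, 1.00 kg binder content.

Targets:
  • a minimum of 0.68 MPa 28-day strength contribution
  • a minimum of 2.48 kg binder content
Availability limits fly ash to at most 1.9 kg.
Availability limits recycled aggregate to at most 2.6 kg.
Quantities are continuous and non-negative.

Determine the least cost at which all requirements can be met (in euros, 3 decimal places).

Let x1 = kg of fly ash, x2 = kg of crushed granite, x3 = kg of Portland cement, x4 = kg of recycled aggregate, x5 = kg of metakaolin, x6 = kg of GGBS.
min 0.059x1 + 0.032x2 + 0.151x3 + 0.011x4 + 0.324x5 + 0.108x6 with:
  0.59x1 + 0.03x2 + 0.96x3 + 0.02x4 + 1.3x5 + 0.82x6 ≥ 0.68   (28-day strength contribution)
  1x1 + 1x3 + 1x5 + 1x6 ≥ 2.48   (binder content)
  x1 ≤ 1.9
  x4 ≤ 2.6
  x1, x2, x3, x4, x5, x6 ≥ 0.
The cheapest feasible vertex uses only fly ash, GGBS; crushed granite, Portland cement, recycled aggregate, metakaolin are not used. There the binder content and the fly ash cap constraints are tight.
Solving gives x1 = 1.9, x6 = 0.58.
Hence cost = 0.059·1.9 + 0.108·0.58 = €0.17474.

€0.175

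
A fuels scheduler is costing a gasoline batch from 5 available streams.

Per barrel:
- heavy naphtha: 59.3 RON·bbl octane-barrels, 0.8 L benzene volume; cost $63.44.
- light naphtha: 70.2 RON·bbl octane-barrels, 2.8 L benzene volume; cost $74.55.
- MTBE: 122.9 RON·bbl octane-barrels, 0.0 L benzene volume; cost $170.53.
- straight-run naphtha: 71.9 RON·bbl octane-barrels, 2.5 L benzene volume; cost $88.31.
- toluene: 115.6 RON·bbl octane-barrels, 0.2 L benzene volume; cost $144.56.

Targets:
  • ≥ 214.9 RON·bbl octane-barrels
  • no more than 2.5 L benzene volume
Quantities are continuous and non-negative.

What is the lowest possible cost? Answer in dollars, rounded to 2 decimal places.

This is a linear program. Let x1 = barrels of heavy naphtha, x2 = barrels of light naphtha, x3 = barrels of MTBE, x4 = barrels of straight-run naphtha, x5 = barrels of toluene.
min 63.44x1 + 74.55x2 + 170.53x3 + 88.31x4 + 144.56x5 s.t.:
  59.3x1 + 70.2x2 + 122.9x3 + 71.9x4 + 115.6x5 ≥ 214.9   (octane-barrels)
  0.8x1 + 2.8x2 + 2.5x4 + 0.2x5 ≤ 2.5   (benzene volume)
  x1, x2, x3, x4, x5 ≥ 0.
The minimum-cost mix takes nothing from light naphtha, MTBE, straight-run naphtha — only heavy naphtha, toluene. Binding constraints: octane-barrels and benzene volume.
So heavy naphtha = 3.0516 barrels, toluene = 0.2936 barrels.
Objective = 63.44·3.0516 + 144.56·0.2936 = 236.0363.

$236.04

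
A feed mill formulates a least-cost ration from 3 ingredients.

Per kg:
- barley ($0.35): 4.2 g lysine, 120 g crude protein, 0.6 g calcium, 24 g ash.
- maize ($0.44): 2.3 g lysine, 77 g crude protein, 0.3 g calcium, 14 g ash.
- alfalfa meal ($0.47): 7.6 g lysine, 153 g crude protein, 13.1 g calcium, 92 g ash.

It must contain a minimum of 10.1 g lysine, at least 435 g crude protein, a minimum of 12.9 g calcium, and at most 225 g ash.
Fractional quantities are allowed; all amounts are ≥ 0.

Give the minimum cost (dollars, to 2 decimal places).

$1.29

Treat it as an LP. Let x1 = kg of barley, x2 = kg of maize, x3 = kg of alfalfa meal.
Minimise 0.35x1 + 0.44x2 + 0.47x3 subject to:
  4.2x1 + 2.3x2 + 7.6x3 ≥ 10.1   (lysine)
  120x1 + 77x2 + 153x3 ≥ 435   (crude protein)
  0.6x1 + 0.3x2 + 13.1x3 ≥ 12.9   (calcium)
  24x1 + 14x2 + 92x3 ≤ 225   (ash)
  x1, x2, x3 ≥ 0.
The cheapest feasible vertex uses only barley, alfalfa meal; maize is not used. Binding constraints: crude protein and calcium.
Optimal quantities: barley = 2.516 kg, alfalfa meal = 0.8695 kg.
Cost = 0.35·2.516 + 0.47·0.8695 = 1.2893.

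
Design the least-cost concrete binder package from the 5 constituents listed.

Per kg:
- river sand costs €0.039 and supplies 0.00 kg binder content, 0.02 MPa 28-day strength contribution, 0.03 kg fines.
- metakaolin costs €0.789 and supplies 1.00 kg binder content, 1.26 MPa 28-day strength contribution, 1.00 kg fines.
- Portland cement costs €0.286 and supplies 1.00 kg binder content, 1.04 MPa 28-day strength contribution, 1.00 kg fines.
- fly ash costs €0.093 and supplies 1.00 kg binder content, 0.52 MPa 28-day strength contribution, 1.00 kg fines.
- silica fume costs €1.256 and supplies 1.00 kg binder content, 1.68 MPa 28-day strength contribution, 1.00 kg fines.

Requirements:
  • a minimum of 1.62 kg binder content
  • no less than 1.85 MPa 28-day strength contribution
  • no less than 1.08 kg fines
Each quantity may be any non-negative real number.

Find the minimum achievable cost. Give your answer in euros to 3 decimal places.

€0.331

Let x1 = kg of river sand, x2 = kg of metakaolin, x3 = kg of Portland cement, x4 = kg of fly ash, x5 = kg of silica fume.
Minimise 0.039x1 + 0.789x2 + 0.286x3 + 0.093x4 + 1.256x5 subject to:
  1x2 + 1x3 + 1x4 + 1x5 ≥ 1.62   (binder content)
  0.02x1 + 1.26x2 + 1.04x3 + 0.52x4 + 1.68x5 ≥ 1.85   (28-day strength contribution)
  0.03x1 + 1x2 + 1x3 + 1x4 + 1x5 ≥ 1.08   (fines)
  x1, x2, x3, x4, x5 ≥ 0.
The cheapest feasible vertex uses only fly ash; river sand, metakaolin, Portland cement, silica fume are not used. Binding constraint: 28-day strength contribution.
So fly ash = 3.558 kg.
Objective = 0.093·3.558 = 0.33089.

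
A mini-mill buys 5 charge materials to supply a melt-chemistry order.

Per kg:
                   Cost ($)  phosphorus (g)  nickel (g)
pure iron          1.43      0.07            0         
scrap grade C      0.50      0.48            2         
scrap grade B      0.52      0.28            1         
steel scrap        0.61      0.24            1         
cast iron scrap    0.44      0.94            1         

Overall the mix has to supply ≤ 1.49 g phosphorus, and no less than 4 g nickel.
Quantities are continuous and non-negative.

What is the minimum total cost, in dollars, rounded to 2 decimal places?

This is a linear program. Let x1 = kg of pure iron, x2 = kg of scrap grade C, x3 = kg of scrap grade B, x4 = kg of steel scrap, x5 = kg of cast iron scrap.
min 1.43x1 + 0.5x2 + 0.52x3 + 0.61x4 + 0.44x5 subject to:
  0.07x1 + 0.48x2 + 0.28x3 + 0.24x4 + 0.94x5 ≤ 1.49   (phosphorus)
  2x2 + 1x3 + 1x4 + 1x5 ≥ 4   (nickel)
  x1, x2, x3, x4, x5 ≥ 0.
The minimum-cost mix takes nothing from pure iron, scrap grade B, steel scrap, cast iron scrap — only scrap grade C. There the nickel constraint is tight.
That vertex is x2 = 2.
Total cost: 0.5·2 = 1.0000.

$1.00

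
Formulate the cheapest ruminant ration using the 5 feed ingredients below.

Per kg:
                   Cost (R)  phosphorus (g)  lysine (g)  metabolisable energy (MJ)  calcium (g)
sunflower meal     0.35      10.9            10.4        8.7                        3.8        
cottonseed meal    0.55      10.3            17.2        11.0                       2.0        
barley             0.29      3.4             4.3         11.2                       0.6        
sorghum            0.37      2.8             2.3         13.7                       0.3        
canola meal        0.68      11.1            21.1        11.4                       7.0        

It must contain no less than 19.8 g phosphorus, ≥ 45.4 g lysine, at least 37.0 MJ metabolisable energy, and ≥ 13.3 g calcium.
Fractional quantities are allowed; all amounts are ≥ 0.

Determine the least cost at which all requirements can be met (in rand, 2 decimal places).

This is a linear program. Let x1 = kg of sunflower meal, x2 = kg of cottonseed meal, x3 = kg of barley, x4 = kg of sorghum, x5 = kg of canola meal.
Minimize 0.35x1 + 0.55x2 + 0.29x3 + 0.37x4 + 0.68x5 subject to:
  10.9x1 + 10.3x2 + 3.4x3 + 2.8x4 + 11.1x5 ≥ 19.8   (phosphorus)
  10.4x1 + 17.2x2 + 4.3x3 + 2.3x4 + 21.1x5 ≥ 45.4   (lysine)
  8.7x1 + 11x2 + 11.2x3 + 13.7x4 + 11.4x5 ≥ 37   (metabolisable energy)
  3.8x1 + 2x2 + 0.6x3 + 0.3x4 + 7x5 ≥ 13.3   (calcium)
  x1, x2, x3, x4, x5 ≥ 0.
The cheapest feasible vertex uses only sunflower meal, cottonseed meal; barley, sorghum, canola meal are not used. The lysine and metabolisable energy requirements are met with equality.
That vertex is x1 = 3.888, x2 = 0.2889.
Objective = 0.35·3.888 + 0.55·0.2889 = 1.5197.

R1.52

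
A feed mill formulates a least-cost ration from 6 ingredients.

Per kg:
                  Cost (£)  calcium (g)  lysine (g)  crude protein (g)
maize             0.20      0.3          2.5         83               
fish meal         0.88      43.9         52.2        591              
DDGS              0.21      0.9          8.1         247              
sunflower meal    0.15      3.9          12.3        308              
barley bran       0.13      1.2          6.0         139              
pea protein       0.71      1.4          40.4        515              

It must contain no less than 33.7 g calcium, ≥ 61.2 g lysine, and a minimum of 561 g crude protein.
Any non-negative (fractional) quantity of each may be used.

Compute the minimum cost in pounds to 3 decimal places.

Let x1 = kg of maize, x2 = kg of fish meal, x3 = kg of DDGS, x4 = kg of sunflower meal, x5 = kg of barley bran, x6 = kg of pea protein.
min 0.2x1 + 0.88x2 + 0.21x3 + 0.15x4 + 0.13x5 + 0.71x6 s.t.:
  0.3x1 + 43.9x2 + 0.9x3 + 3.9x4 + 1.2x5 + 1.4x6 ≥ 33.7   (calcium)
  2.5x1 + 52.2x2 + 8.1x3 + 12.3x4 + 6x5 + 40.4x6 ≥ 61.2   (lysine)
  83x1 + 591x2 + 247x3 + 308x4 + 139x5 + 515x6 ≥ 561   (crude protein)
  x1, x2, x3, x4, x5, x6 ≥ 0.
The cheapest feasible vertex uses only fish meal, sunflower meal; maize, DDGS, barley bran, pea protein are not used. There the calcium and lysine constraints are tight.
That vertex is x2 = 0.5227, x4 = 2.757.
Total cost: 0.88·0.5227 + 0.15·2.757 = 0.87353.

£0.874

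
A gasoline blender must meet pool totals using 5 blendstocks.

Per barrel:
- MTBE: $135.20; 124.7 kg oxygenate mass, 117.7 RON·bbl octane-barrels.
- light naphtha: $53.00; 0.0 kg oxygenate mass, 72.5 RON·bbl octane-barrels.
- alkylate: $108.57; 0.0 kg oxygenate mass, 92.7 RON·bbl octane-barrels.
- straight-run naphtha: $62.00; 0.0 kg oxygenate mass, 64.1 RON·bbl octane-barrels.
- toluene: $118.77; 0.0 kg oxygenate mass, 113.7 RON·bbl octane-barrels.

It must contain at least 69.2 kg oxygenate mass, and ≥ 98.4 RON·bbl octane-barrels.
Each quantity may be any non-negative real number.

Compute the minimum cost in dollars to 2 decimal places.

$99.21

Let x1 = barrels of MTBE, x2 = barrels of light naphtha, x3 = barrels of alkylate, x4 = barrels of straight-run naphtha, x5 = barrels of toluene.
Minimise 135.2x1 + 53x2 + 108.57x3 + 62x4 + 118.77x5 with:
  124.7x1 ≥ 69.2   (oxygenate mass)
  117.7x1 + 72.5x2 + 92.7x3 + 64.1x4 + 113.7x5 ≥ 98.4   (octane-barrels)
  x1, x2, x3, x4, x5 ≥ 0.
At the optimum only MTBE, light naphtha are positive (alkylate, straight-run naphtha, toluene = 0). The oxygenate mass and octane-barrels requirements are met with equality.
That vertex is x1 = 0.5549, x2 = 0.4563.
Hence cost = 135.2·0.5549 + 53·0.4563 = $99.2064.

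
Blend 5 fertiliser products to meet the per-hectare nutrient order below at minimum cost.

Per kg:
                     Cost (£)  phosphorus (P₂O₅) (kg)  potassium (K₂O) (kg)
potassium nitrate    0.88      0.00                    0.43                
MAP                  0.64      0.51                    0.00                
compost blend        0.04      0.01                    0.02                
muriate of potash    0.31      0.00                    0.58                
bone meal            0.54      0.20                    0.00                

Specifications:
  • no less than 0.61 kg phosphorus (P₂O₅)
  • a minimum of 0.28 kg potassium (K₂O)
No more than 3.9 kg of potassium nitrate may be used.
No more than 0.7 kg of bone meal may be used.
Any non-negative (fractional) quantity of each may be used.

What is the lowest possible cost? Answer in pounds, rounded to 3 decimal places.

Let x1 = kg of potassium nitrate, x2 = kg of MAP, x3 = kg of compost blend, x4 = kg of muriate of potash, x5 = kg of bone meal.
Minimize 0.88x1 + 0.64x2 + 0.04x3 + 0.31x4 + 0.54x5 subject to:
  0.51x2 + 0.01x3 + 0.2x5 ≥ 0.61   (phosphorus (P₂O₅))
  0.43x1 + 0.02x3 + 0.58x4 ≥ 0.28   (potassium (K₂O))
  x1 ≤ 3.9
  x5 ≤ 0.7
  x1, x2, x3, x4, x5 ≥ 0.
The minimum-cost mix takes nothing from potassium nitrate, compost blend, bone meal — only MAP, muriate of potash. The phosphorus (P₂O₅) and potassium (K₂O) requirements are met with equality.
Solving gives x2 = 1.196, x4 = 0.4828.
Total cost: 0.64·1.196 + 0.31·0.4828 = 0.91511.

£0.915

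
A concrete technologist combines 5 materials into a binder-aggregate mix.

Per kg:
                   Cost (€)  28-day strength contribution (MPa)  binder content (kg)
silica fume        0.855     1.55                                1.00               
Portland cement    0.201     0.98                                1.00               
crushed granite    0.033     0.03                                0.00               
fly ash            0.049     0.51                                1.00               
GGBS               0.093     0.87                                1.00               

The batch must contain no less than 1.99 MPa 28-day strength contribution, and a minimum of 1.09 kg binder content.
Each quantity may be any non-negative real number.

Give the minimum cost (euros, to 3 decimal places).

Let x1 = kg of silica fume, x2 = kg of Portland cement, x3 = kg of crushed granite, x4 = kg of fly ash, x5 = kg of GGBS.
Minimise 0.855x1 + 0.201x2 + 0.033x3 + 0.049x4 + 0.093x5 subject to:
  1.55x1 + 0.98x2 + 0.03x3 + 0.51x4 + 0.87x5 ≥ 1.99   (28-day strength contribution)
  1x1 + 1x2 + 1x4 + 1x5 ≥ 1.09   (binder content)
  x1, x2, x3, x4, x5 ≥ 0.
The optimal basis is {fly ash}; silica fume, Portland cement, crushed granite, GGBS drop out. The 28-day strength contribution requirement is met with equality.
Optimal quantities: fly ash = 3.902 kg.
Total cost: 0.049·3.902 = 0.19120.

€0.191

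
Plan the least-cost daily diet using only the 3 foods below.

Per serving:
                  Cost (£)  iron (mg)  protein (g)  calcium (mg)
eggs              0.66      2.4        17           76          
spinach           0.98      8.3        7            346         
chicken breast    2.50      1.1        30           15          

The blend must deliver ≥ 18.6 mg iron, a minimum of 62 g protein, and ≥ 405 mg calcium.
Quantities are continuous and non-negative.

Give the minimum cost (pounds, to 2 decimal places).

£3.36

This is a linear program. Let x1 = servings of eggs, x2 = servings of spinach, x3 = servings of chicken breast.
min 0.66x1 + 0.98x2 + 2.5x3 s.t.:
  2.4x1 + 8.3x2 + 1.1x3 ≥ 18.6   (iron)
  17x1 + 7x2 + 30x3 ≥ 62   (protein)
  76x1 + 346x2 + 15x3 ≥ 405   (calcium)
  x1, x2, x3 ≥ 0.
The optimal basis is {eggs, spinach}; chicken breast drops out. There the iron and protein constraints are tight.
Optimal quantities: eggs = 3.093 servings, spinach = 1.347 servings.
Cost = 0.66·3.093 + 0.98·1.347 = 3.3614.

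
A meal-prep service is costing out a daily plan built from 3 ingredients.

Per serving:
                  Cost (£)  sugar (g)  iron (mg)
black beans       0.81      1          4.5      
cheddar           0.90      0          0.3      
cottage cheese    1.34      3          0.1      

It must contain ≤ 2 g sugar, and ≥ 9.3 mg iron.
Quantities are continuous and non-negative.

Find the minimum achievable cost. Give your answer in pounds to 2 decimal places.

Let x1 = servings of black beans, x2 = servings of cheddar, x3 = servings of cottage cheese.
min 0.81x1 + 0.9x2 + 1.34x3 s.t.:
  1x1 + 3x3 ≤ 2   (sugar)
  4.5x1 + 0.3x2 + 0.1x3 ≥ 9.3   (iron)
  x1, x2, x3 ≥ 0.
The minimum-cost mix takes nothing from cottage cheese — only black beans, cheddar. The sugar and iron requirements are met with equality.
That vertex is x1 = 2, x2 = 1.
Total cost: 0.81·2 + 0.9·1 = 2.5200.

£2.52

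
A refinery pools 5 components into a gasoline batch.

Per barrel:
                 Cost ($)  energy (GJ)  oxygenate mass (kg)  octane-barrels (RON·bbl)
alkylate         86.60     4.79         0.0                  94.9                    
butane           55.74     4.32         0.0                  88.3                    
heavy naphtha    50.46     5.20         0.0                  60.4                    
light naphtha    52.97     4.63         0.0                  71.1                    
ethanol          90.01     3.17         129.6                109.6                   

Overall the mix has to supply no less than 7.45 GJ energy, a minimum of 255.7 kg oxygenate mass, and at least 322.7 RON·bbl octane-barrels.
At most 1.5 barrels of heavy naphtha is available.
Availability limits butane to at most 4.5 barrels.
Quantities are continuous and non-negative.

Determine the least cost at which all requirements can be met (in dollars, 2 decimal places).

$244.79

Let x1 = barrels of alkylate, x2 = barrels of butane, x3 = barrels of heavy naphtha, x4 = barrels of light naphtha, x5 = barrels of ethanol.
min 86.6x1 + 55.74x2 + 50.46x3 + 52.97x4 + 90.01x5 subject to:
  4.79x1 + 4.32x2 + 5.2x3 + 4.63x4 + 3.17x5 ≥ 7.45   (energy)
  129.6x5 ≥ 255.7   (oxygenate mass)
  94.9x1 + 88.3x2 + 60.4x3 + 71.1x4 + 109.6x5 ≥ 322.7   (octane-barrels)
  x3 ≤ 1.5
  x2 ≤ 4.5
  x1, x2, x3, x4, x5 ≥ 0.
The optimal basis is {butane, ethanol}; alkylate, heavy naphtha, light naphtha drop out. There the oxygenate mass and octane-barrels constraints are tight.
Optimal quantities: butane = 1.20566 barrels, ethanol = 1.97299 barrels.
Total cost: 55.74·1.20566 + 90.01·1.97299 = 244.7923.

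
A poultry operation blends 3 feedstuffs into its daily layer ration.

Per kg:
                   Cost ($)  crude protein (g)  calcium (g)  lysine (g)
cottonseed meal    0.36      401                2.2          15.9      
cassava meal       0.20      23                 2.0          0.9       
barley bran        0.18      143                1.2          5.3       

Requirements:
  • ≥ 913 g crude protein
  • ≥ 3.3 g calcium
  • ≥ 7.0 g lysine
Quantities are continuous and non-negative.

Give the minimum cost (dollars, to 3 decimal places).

This is a linear program. Let x1 = kg of cottonseed meal, x2 = kg of cassava meal, x3 = kg of barley bran.
Minimize 0.36x1 + 0.2x2 + 0.18x3 s.t.:
  401x1 + 23x2 + 143x3 ≥ 913   (crude protein)
  2.2x1 + 2x2 + 1.2x3 ≥ 3.3   (calcium)
  15.9x1 + 0.9x2 + 5.3x3 ≥ 7   (lysine)
  x1, x2, x3 ≥ 0.
The minimum-cost mix takes nothing from cassava meal, barley bran — only cottonseed meal. Binding constraint: crude protein.
Solving gives x1 = 2.277.
Total cost: 0.36·2.277 = 0.81972.

$0.820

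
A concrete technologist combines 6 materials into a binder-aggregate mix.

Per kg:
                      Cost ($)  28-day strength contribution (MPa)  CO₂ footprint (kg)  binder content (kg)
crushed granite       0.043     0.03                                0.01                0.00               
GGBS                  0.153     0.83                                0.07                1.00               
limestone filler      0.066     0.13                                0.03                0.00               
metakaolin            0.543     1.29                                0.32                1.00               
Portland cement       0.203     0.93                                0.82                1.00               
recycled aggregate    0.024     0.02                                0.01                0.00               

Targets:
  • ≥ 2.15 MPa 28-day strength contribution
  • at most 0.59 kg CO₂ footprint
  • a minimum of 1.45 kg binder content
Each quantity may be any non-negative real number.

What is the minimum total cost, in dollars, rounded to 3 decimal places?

Let x1 = kg of crushed granite, x2 = kg of GGBS, x3 = kg of limestone filler, x4 = kg of metakaolin, x5 = kg of Portland cement, x6 = kg of recycled aggregate.
Minimize 0.043x1 + 0.153x2 + 0.066x3 + 0.543x4 + 0.203x5 + 0.024x6 subject to:
  0.03x1 + 0.83x2 + 0.13x3 + 1.29x4 + 0.93x5 + 0.02x6 ≥ 2.15   (28-day strength contribution)
  0.01x1 + 0.07x2 + 0.03x3 + 0.32x4 + 0.82x5 + 0.01x6 ≤ 0.59   (CO₂ footprint)
  1x2 + 1x4 + 1x5 ≥ 1.45   (binder content)
  x1, x2, x3, x4, x5, x6 ≥ 0.
The optimal basis is {GGBS}; crushed granite, limestone filler, metakaolin, Portland cement, recycled aggregate drop out. There the 28-day strength contribution constraint is tight.
Optimal quantities: GGBS = 2.59 kg.
Objective = 0.153·2.59 = 0.39627.

$0.396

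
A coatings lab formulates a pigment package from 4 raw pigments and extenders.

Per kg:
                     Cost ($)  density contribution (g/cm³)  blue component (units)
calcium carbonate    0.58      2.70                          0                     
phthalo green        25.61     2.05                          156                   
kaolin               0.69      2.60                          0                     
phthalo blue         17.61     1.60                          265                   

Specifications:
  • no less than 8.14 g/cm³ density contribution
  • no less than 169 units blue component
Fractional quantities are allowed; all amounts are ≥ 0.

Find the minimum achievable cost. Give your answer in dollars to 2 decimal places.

$12.76

This is a linear program. Let x1 = kg of calcium carbonate, x2 = kg of phthalo green, x3 = kg of kaolin, x4 = kg of phthalo blue.
Minimise 0.58x1 + 25.61x2 + 0.69x3 + 17.61x4 s.t.:
  2.7x1 + 2.05x2 + 2.6x3 + 1.6x4 ≥ 8.14   (density contribution)
  156x2 + 265x4 ≥ 169   (blue component)
  x1, x2, x3, x4 ≥ 0.
The cheapest feasible vertex uses only calcium carbonate, phthalo blue; phthalo green, kaolin are not used. The density contribution and blue component requirements are met with equality.
That vertex is x1 = 2.637, x4 = 0.6377.
Cost = 0.58·2.637 + 17.61·0.6377 = 12.7594.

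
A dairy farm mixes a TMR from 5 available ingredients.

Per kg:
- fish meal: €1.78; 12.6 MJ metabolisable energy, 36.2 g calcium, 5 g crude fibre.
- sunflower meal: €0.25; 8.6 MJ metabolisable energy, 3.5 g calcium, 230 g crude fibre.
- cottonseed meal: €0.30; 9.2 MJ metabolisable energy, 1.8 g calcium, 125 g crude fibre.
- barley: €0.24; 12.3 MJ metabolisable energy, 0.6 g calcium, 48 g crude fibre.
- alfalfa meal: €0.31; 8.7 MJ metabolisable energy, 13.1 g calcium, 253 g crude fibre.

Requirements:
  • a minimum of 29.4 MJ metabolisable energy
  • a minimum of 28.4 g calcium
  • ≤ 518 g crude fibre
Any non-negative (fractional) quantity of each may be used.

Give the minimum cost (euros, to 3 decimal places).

This is a linear program. Let x1 = kg of fish meal, x2 = kg of sunflower meal, x3 = kg of cottonseed meal, x4 = kg of barley, x5 = kg of alfalfa meal.
min 1.78x1 + 0.25x2 + 0.3x3 + 0.24x4 + 0.31x5 subject to:
  12.6x1 + 8.6x2 + 9.2x3 + 12.3x4 + 8.7x5 ≥ 29.4   (metabolisable energy)
  36.2x1 + 3.5x2 + 1.8x3 + 0.6x4 + 13.1x5 ≥ 28.4   (calcium)
  5x1 + 230x2 + 125x3 + 48x4 + 253x5 ≤ 518   (crude fibre)
  x1, x2, x3, x4, x5 ≥ 0.
At the optimum only fish meal, barley, alfalfa meal are positive (sunflower meal, cottonseed meal = 0). Binding constraints: metabolisable energy, calcium, crude fibre.
So fish meal = 0.095174 kg, barley = 0.977 kg, alfalfa meal = 1.8602 kg.
Objective = 1.78·0.095174 + 0.24·0.977 + 0.31·1.8602 = 0.98055.

€0.981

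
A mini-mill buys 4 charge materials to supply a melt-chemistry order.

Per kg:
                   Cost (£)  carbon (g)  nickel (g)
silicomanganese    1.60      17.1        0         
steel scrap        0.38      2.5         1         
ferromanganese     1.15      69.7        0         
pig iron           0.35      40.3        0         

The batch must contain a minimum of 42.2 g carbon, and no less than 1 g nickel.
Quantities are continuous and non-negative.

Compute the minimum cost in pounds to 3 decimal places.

Set it up as a linear program. Let x1 = kg of silicomanganese, x2 = kg of steel scrap, x3 = kg of ferromanganese, x4 = kg of pig iron.
Minimize 1.6x1 + 0.38x2 + 1.15x3 + 0.35x4 subject to:
  17.1x1 + 2.5x2 + 69.7x3 + 40.3x4 ≥ 42.2   (carbon)
  1x2 ≥ 1   (nickel)
  x1, x2, x3, x4 ≥ 0.
The optimal basis is {steel scrap, pig iron}; silicomanganese, ferromanganese drop out. Binding constraints: carbon and nickel.
So steel scrap = 1 kg, pig iron = 0.9851 kg.
Objective = 0.38·1 + 0.35·0.9851 = 0.72479.

£0.725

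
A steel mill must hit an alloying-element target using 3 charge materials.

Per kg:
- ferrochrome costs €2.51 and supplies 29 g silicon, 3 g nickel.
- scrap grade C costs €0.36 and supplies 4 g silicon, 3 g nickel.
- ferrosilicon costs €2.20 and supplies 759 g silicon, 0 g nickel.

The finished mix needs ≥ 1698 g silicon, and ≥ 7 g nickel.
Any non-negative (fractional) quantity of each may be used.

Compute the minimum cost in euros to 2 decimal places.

Let x1 = kg of ferrochrome, x2 = kg of scrap grade C, x3 = kg of ferrosilicon.
Minimize 2.51x1 + 0.36x2 + 2.2x3 s.t.:
  29x1 + 4x2 + 759x3 ≥ 1698   (silicon)
  3x1 + 3x2 ≥ 7   (nickel)
  x1, x2, x3 ≥ 0.
The optimal basis is {scrap grade C, ferrosilicon}; ferrochrome drops out. There the silicon and nickel constraints are tight.
So scrap grade C = 2.333 kg, ferrosilicon = 2.225 kg.
Objective = 0.36·2.333 + 2.2·2.225 = 5.7349.

€5.73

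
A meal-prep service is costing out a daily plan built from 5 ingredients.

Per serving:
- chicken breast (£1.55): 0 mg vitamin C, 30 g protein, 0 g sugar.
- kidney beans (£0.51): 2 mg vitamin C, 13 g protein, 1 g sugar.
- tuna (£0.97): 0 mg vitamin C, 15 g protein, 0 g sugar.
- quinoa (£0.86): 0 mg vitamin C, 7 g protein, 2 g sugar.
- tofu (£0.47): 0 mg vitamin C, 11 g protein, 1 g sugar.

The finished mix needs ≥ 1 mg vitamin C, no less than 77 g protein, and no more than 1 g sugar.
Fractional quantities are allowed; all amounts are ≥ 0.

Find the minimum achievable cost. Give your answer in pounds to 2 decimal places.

£3.82

This is a linear program. Let x1 = servings of chicken breast, x2 = servings of kidney beans, x3 = servings of tuna, x4 = servings of quinoa, x5 = servings of tofu.
min 1.55x1 + 0.51x2 + 0.97x3 + 0.86x4 + 0.47x5 s.t.:
  2x2 ≥ 1   (vitamin C)
  30x1 + 13x2 + 15x3 + 7x4 + 11x5 ≥ 77   (protein)
  1x2 + 2x4 + 1x5 ≤ 1   (sugar)
  x1, x2, x3, x4, x5 ≥ 0.
The cheapest feasible vertex uses only chicken breast, kidney beans; tuna, quinoa, tofu are not used. There the protein and sugar constraints are tight.
Solving gives x1 = 2.133, x2 = 1.
Cost = 1.55·2.133 + 0.51·1 = 3.8162.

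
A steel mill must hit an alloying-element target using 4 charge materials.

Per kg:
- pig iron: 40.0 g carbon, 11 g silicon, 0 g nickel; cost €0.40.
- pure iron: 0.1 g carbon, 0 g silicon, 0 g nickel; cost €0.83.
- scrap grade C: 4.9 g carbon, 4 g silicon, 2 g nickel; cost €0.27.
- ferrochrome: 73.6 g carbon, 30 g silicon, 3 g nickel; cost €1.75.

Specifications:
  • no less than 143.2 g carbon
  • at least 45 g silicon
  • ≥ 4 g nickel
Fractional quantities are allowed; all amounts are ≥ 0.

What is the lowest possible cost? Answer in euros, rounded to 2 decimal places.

Let x1 = kg of pig iron, x2 = kg of pure iron, x3 = kg of scrap grade C, x4 = kg of ferrochrome.
min 0.4x1 + 0.83x2 + 0.27x3 + 1.75x4 subject to:
  40x1 + 0.1x2 + 4.9x3 + 73.6x4 ≥ 143.2   (carbon)
  11x1 + 4x3 + 30x4 ≥ 45   (silicon)
  2x3 + 3x4 ≥ 4   (nickel)
  x1, x2, x3, x4 ≥ 0.
The cheapest feasible vertex uses only pig iron, scrap grade C; pure iron, ferrochrome are not used. Binding constraints: silicon and nickel.
That vertex is x1 = 3.364, x3 = 2.
Objective = 0.4·3.364 + 0.27·2 = 1.8856.

€1.89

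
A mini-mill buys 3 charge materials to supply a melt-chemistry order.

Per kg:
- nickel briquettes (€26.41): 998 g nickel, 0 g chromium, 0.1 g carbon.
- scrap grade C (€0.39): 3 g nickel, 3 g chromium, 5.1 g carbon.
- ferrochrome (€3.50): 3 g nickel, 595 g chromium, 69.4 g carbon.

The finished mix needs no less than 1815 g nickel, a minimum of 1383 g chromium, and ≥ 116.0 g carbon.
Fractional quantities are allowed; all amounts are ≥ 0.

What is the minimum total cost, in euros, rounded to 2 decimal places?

Set it up as a linear program. Let x1 = kg of nickel briquettes, x2 = kg of scrap grade C, x3 = kg of ferrochrome.
Minimize 26.41x1 + 0.39x2 + 3.5x3 subject to:
  998x1 + 3x2 + 3x3 ≥ 1815   (nickel)
  3x2 + 595x3 ≥ 1383   (chromium)
  0.1x1 + 5.1x2 + 69.4x3 ≥ 116   (carbon)
  x1, x2, x3 ≥ 0.
The optimal basis is {nickel briquettes, ferrochrome}; scrap grade C drops out. There the nickel and chromium constraints are tight.
That vertex is x1 = 1.8117, x3 = 2.3244.
Total cost: 26.41·1.8117 + 3.5·2.3244 = 55.9824.

€55.98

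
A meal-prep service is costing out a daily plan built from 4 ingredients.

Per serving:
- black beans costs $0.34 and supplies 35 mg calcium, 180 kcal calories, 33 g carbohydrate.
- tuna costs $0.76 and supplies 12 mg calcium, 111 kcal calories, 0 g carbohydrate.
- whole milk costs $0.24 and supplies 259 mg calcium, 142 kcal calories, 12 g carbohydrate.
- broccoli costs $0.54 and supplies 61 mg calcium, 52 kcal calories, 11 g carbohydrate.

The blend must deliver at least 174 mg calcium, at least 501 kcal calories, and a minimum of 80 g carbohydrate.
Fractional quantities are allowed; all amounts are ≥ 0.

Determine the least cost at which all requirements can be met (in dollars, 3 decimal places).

Set it up as a linear program. Let x1 = servings of black beans, x2 = servings of tuna, x3 = servings of whole milk, x4 = servings of broccoli.
Minimize 0.34x1 + 0.76x2 + 0.24x3 + 0.54x4 with:
  35x1 + 12x2 + 259x3 + 61x4 ≥ 174   (calcium)
  180x1 + 111x2 + 142x3 + 52x4 ≥ 501   (calories)
  33x1 + 12x3 + 11x4 ≥ 80   (carbohydrate)
  x1, x2, x3, x4 ≥ 0.
At the optimum only black beans, whole milk are positive (tuna, broccoli = 0). There the calories and carbohydrate constraints are tight.
That vertex is x1 = 2.1172, x3 = 0.84442.
Hence cost = 0.34·2.1172 + 0.24·0.84442 = $0.92251.

$0.923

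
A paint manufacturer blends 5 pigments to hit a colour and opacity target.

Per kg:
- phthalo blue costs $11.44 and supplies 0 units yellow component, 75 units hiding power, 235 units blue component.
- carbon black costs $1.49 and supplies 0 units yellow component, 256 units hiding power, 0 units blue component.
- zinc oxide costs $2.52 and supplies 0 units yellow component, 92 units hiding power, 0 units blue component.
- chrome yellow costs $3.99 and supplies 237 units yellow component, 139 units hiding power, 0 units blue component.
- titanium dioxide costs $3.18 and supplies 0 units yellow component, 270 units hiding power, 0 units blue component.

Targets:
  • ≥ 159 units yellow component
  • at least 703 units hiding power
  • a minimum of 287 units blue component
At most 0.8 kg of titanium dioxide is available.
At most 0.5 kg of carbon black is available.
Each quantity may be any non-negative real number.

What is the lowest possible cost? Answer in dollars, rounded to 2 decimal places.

Set it up as a linear program. Let x1 = kg of phthalo blue, x2 = kg of carbon black, x3 = kg of zinc oxide, x4 = kg of chrome yellow, x5 = kg of titanium dioxide.
min 11.44x1 + 1.49x2 + 2.52x3 + 3.99x4 + 3.18x5 subject to:
  237x4 ≥ 159   (yellow component)
  75x1 + 256x2 + 92x3 + 139x4 + 270x5 ≥ 703   (hiding power)
  235x1 ≥ 287   (blue component)
  x5 ≤ 0.8
  x2 ≤ 0.5
  x1, x2, x3, x4, x5 ≥ 0.
The optimal mix uses every input. The yellow component, hiding power, blue component, the titanium dioxide cap, the carbon black cap requirements are met with equality.
That vertex is x1 = 1.2213, x2 = 0.5, x3 = 1.8929, x4 = 0.67089, x5 = 0.8.
Objective = 11.44·1.2213 + 1.49·0.5 + 2.52·1.8929 + 3.99·0.67089 + 3.18·0.8 = 24.7076.

$24.71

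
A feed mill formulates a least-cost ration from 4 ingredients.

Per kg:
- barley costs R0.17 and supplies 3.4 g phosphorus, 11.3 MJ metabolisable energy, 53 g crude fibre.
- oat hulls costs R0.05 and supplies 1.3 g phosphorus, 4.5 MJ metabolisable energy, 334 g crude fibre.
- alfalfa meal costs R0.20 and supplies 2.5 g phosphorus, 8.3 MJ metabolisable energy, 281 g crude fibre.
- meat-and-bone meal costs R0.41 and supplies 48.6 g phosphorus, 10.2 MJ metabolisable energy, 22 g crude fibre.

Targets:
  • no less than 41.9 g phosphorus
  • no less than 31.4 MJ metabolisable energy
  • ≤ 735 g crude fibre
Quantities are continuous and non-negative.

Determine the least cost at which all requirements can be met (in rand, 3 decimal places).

R0.622

Treat it as an LP. Let x1 = kg of barley, x2 = kg of oat hulls, x3 = kg of alfalfa meal, x4 = kg of meat-and-bone meal.
Minimise 0.17x1 + 0.05x2 + 0.2x3 + 0.41x4 subject to:
  3.4x1 + 1.3x2 + 2.5x3 + 48.6x4 ≥ 41.9   (phosphorus)
  11.3x1 + 4.5x2 + 8.3x3 + 10.2x4 ≥ 31.4   (metabolisable energy)
  53x1 + 334x2 + 281x3 + 22x4 ≤ 735   (crude fibre)
  x1, x2, x3, x4 ≥ 0.
The cheapest feasible vertex uses only barley, oat hulls, meat-and-bone meal; alfalfa meal is not used. The phosphorus, metabolisable energy, crude fibre requirements are met with equality.
Optimal quantities: barley = 1.362 kg, oat hulls = 1.937 kg, meat-and-bone meal = 0.715 kg.
Objective = 0.17·1.362 + 0.05·1.937 + 0.41·0.715 = 0.62154.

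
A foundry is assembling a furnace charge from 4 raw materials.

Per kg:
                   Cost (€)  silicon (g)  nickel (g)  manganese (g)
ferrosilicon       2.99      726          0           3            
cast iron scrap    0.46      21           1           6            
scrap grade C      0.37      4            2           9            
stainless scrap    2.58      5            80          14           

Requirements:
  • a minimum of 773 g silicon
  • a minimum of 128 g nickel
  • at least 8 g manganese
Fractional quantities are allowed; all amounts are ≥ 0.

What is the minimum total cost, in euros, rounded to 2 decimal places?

€7.28

Set it up as a linear program. Let x1 = kg of ferrosilicon, x2 = kg of cast iron scrap, x3 = kg of scrap grade C, x4 = kg of stainless scrap.
min 2.99x1 + 0.46x2 + 0.37x3 + 2.58x4 subject to:
  726x1 + 21x2 + 4x3 + 5x4 ≥ 773   (silicon)
  1x2 + 2x3 + 80x4 ≥ 128   (nickel)
  3x1 + 6x2 + 9x3 + 14x4 ≥ 8   (manganese)
  x1, x2, x3, x4 ≥ 0.
The optimal basis is {ferrosilicon, stainless scrap}; cast iron scrap, scrap grade C drop out. The silicon and nickel requirements are met with equality.
Optimal quantities: ferrosilicon = 1.054 kg, stainless scrap = 1.6 kg.
Hence cost = 2.99·1.054 + 2.58·1.6 = €7.2795.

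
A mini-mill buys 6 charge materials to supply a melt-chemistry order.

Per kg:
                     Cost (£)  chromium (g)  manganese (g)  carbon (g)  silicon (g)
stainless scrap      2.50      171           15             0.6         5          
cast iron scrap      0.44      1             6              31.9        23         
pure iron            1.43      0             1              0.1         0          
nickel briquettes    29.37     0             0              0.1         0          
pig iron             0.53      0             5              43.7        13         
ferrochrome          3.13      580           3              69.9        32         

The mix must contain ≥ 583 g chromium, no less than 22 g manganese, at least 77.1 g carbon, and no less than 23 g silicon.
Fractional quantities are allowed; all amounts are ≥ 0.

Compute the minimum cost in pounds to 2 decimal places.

Let x1 = kg of stainless scrap, x2 = kg of cast iron scrap, x3 = kg of pure iron, x4 = kg of nickel briquettes, x5 = kg of pig iron, x6 = kg of ferrochrome.
Minimize 2.5x1 + 0.44x2 + 1.43x3 + 29.37x4 + 0.53x5 + 3.13x6 s.t.:
  171x1 + 1x2 + 580x6 ≥ 583   (chromium)
  15x1 + 6x2 + 1x3 + 5x5 + 3x6 ≥ 22   (manganese)
  0.6x1 + 31.9x2 + 0.1x3 + 0.1x4 + 43.7x5 + 69.9x6 ≥ 77.1   (carbon)
  5x1 + 23x2 + 13x5 + 32x6 ≥ 23   (silicon)
  x1, x2, x3, x4, x5, x6 ≥ 0.
The minimum-cost mix takes nothing from stainless scrap, pure iron, nickel briquettes, pig iron — only cast iron scrap, ferrochrome. Binding constraints: chromium and manganese.
Solving gives x2 = 3.167, x6 = 0.9997.
Cost = 0.44·3.167 + 3.13·0.9997 = 4.5225.

£4.52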